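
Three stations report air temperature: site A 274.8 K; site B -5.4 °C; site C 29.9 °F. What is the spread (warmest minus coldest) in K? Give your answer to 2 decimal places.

7.05 K

site A: 274.8 K = 1.650 °C.
site C: 29.9 °F = -1.167 °C.
Spread: 1.650 − (-5.400) = 7.050 °C.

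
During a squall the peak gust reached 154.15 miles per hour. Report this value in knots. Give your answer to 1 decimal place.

1 mph = 0.868976 kt, so 154.15 × 0.868976 = 134.0 kt.

134.0 kt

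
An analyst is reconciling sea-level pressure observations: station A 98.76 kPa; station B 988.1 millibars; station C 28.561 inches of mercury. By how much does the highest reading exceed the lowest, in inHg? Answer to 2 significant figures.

station A: 98.76 kPa = 29.1638 inHg.
station B: 988.1 mb = 29.1786 inHg.
Spread: 29.1786 − 28.5610 = 0.62 inHg.

0.62 inHg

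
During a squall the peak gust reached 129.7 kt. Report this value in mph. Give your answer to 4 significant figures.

149.3 mph

1 kt = 1.15078 mph, so 129.7 × 1.15078 = 149.3 mph.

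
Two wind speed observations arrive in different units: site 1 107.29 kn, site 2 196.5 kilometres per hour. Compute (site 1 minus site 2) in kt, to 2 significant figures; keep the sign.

1.2 kt

site 2: 196.5 km/h = 106.102 kt.
Difference: 107.290 − 106.102 = 1.2 kt.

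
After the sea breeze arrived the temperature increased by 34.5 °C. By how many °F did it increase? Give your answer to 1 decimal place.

62.1 °F

Converting a difference, only the 9/5 scale factor applies: Δ°F = 34.5 × 1.8 = 62.1 °F.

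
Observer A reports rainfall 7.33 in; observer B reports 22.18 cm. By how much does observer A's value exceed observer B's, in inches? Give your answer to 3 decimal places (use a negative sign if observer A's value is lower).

-1.402 in

observer B: 22.18 cm = 8.73228 in.
Difference: 7.33000 − 8.73228 = -1.402 in.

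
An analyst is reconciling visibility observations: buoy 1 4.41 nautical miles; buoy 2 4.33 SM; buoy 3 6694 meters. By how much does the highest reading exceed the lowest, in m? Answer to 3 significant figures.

1470 m

buoy 1: 4.41 nmi = 8167.32 m.
buoy 2: 4.33 SM = 6968.46 m.
Spread: 8167.32 − 6694.00 = 1470 m.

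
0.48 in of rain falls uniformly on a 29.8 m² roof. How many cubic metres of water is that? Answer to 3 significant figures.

0.363 cubic metres

Depth: 0.48 in × 25.4 = 12.192 mm.
1 mm over 1 m² is 1 L, so volume = 12.192 × 29.8 = 363.3216 L = 0.363 m³.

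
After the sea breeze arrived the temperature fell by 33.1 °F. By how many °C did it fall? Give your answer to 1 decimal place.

For a temperature change the 32° offset cancels: Δ°C = 33.1 × 0.5556 = 18.4 °C.

18.4 °C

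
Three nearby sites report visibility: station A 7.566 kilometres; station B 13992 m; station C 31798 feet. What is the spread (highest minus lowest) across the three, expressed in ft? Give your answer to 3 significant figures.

station A: 7.566 km = 24822.83 ft.
station B: 13992 m = 45905.51 ft.
Spread: 45905.51 − 24822.83 = 21100 ft.

21100 ft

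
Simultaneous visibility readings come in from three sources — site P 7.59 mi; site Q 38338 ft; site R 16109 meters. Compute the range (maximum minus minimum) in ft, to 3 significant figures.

14500 ft

site P: 7.59 SM = 40075.20 ft.
site R: 16109 m = 52851.05 ft.
Spread: 52851.05 − 38338.00 = 14500 ft.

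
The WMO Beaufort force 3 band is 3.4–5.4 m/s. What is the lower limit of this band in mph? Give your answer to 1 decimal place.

3.4–5.4 m/s × 2.237 = 7.6–12.1 mph.

7.6 mph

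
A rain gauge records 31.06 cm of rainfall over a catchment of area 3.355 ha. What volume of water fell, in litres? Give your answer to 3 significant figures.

Depth: 31.06 cm × 10 = 310.6 mm.
Area: 3.355 ha = 33550 m².
1 mm over 1 m² is 1 L, so volume = 310.6 × 33550 = 10420630 L ≈ 10400000 L.

10400000 litres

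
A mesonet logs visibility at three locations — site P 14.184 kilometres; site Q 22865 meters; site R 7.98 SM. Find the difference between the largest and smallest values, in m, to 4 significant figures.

site P: 14.184 km = 14184.00 m.
site R: 7.98 SM = 12842.57 m.
Spread: 22865.00 − 12842.57 = 10020 m.

10020 m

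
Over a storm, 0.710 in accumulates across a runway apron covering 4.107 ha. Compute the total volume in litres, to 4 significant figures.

Depth: 0.710 in × 25.4 = 18.034 mm.
Area: 4.107 ha = 41070 m².
1 mm over 1 m² is 1 L, so volume = 18.034 × 41070 = 740656.38 L ≈ 740700 L.

740700 litres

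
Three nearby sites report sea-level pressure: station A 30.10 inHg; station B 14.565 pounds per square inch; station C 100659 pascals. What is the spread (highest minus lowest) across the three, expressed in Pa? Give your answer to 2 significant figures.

station A: 30.10 inHg = 101930.31 Pa.
station B: 14.565 psi = 100422.14 Pa.
Spread: 101930.31 − 100422.14 = 1500 Pa.

1500 Pa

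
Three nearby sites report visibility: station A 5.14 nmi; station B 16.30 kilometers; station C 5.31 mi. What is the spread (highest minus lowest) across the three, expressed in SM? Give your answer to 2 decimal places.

station A: 5.14 nmi = 5.9150 SM.
station B: 16.30 km = 10.1284 SM.
Spread: 10.1284 − 5.3100 = 4.82 SM.

4.82 SM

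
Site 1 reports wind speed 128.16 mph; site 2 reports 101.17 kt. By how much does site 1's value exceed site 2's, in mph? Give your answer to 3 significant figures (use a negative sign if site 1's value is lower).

11.7 mph

site 2: 101.17 kt = 116.424 mph.
Difference: 128.160 − 116.424 = 11.7 mph.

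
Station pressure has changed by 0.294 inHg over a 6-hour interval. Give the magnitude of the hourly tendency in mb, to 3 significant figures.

0.294 inHg / 6 h × 33.8639 mb/inHg = 1.66 mb/h.

1.66 mb per hour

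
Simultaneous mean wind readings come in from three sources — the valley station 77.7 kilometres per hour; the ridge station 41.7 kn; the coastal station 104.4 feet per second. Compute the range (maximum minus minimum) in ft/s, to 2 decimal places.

the valley station: 77.7 km/h = 70.8115 ft/s.
the ridge station: 41.7 kt = 70.3817 ft/s.
Spread: 104.4000 − 70.3817 = 34.02 ft/s.

34.02 ft/s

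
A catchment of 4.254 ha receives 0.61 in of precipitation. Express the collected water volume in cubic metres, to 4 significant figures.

Depth: 0.61 in × 25.4 = 15.494 mm.
Area: 4.254 ha = 42540 m².
1 mm over 1 m² is 1 L, so volume = 15.494 × 42540 = 659114.76 L = 659.1 m³.

659.1 cubic metres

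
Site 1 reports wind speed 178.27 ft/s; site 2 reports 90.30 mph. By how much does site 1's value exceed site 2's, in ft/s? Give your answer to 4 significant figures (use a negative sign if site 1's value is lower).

45.83 ft/s

site 2: 90.30 mph = 132.4400 ft/s.
Difference: 178.2700 − 132.4400 = 45.83 ft/s.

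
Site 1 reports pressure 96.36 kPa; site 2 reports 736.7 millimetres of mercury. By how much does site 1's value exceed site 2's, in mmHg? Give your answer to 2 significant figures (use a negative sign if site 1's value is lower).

site 1: 96.36 kPa = 722.76 mmHg.
Difference: 722.76 − 736.70 = -14 mmHg.

-14 mmHg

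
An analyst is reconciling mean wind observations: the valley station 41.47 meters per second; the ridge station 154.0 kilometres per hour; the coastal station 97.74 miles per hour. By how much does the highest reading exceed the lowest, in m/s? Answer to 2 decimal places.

the ridge station: 154.0 km/h = 42.7778 m/s.
the coastal station: 97.74 mph = 43.6937 m/s.
Spread: 43.6937 − 41.4700 = 2.22 m/s.

2.22 m/s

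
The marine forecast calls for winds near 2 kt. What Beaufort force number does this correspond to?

2 kt lies in the Beaufort 1 band (light air, 1–3 kt).

Beaufort force 1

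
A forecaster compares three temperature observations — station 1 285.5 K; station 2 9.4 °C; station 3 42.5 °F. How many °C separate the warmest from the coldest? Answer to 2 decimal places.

station 1: 285.5 K = 12.350 °C.
station 3: 42.5 °F = 5.833 °C.
Spread: 12.350 − 5.833 = 6.517 °C.

6.52 °C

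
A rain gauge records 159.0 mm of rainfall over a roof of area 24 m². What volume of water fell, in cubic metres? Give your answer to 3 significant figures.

1 mm over 1 m² is 1 L, so volume = 159 × 24 = 3816 L = 3.82 m³.

3.82 cubic metres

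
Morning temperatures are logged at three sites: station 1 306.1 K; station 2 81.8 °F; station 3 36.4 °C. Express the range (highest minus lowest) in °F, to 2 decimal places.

15.72 °F

station 1: 306.1 K = 32.950 °C.
station 2: 81.8 °F = 27.667 °C.
Spread: 36.400 − 27.667 = 8.733 °C = 15.72 °F.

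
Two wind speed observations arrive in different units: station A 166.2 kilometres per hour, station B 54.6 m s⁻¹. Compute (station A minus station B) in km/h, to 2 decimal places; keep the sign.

station B: 54.6 m/s = 196.5600 km/h.
Difference: 166.2000 − 196.5600 = -30.36 km/h.

-30.36 km/h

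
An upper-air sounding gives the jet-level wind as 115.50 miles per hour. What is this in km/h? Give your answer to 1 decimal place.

1 mph = 1.60934 km/h, so 115.50 × 1.60934 = 185.9 km/h.

185.9 km/h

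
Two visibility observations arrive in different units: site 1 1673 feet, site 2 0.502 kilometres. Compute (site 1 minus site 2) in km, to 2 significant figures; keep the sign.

site 1: 1673 ft = 0.509930 km.
Difference: 0.509930 − 0.502000 = 0.0079 km.

0.0079 km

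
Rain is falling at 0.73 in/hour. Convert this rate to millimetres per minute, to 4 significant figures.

0.3090 mm/minute

0.73 in/hour × 25.4 mm/in × 0.0166667 hour/minute = 0.3090 mm/minute.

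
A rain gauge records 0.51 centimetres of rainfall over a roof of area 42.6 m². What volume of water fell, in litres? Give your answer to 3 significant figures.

217 litres

Depth: 0.51 cm × 10 = 5.1 mm.
1 mm over 1 m² is 1 L, so volume = 5.1 × 42.6 = 217.26 L ≈ 217 L.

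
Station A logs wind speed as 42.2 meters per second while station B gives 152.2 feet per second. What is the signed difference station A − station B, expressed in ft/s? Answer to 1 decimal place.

-13.7 ft/s

station A: 42.2 m/s = 138.451 ft/s.
Difference: 138.451 − 152.200 = -13.7 ft/s.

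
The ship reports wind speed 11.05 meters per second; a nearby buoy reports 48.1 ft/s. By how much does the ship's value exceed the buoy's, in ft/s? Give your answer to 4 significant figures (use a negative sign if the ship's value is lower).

-11.85 ft/s

the ship: 11.05 m/s = 36.2533 ft/s.
Difference: 36.2533 − 48.1000 = -11.85 ft/s.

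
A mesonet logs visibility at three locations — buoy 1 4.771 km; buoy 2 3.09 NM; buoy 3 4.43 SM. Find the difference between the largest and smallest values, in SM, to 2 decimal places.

buoy 1: 4.771 km = 2.9646 SM.
buoy 2: 3.09 nmi = 3.5559 SM.
Spread: 4.4300 − 2.9646 = 1.47 SM.

1.47 SM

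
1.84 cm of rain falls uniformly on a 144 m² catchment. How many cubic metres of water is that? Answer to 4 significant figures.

2.650 cubic metres

Depth: 1.84 cm × 10 = 18.4 mm.
1 mm over 1 m² is 1 L, so volume = 18.4 × 144 = 2649.6 L = 2.650 m³.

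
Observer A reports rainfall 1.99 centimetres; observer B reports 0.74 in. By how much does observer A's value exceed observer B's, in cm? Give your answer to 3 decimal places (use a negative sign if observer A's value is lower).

0.110 cm

observer B: 0.74 in = 1.87960 cm.
Difference: 1.99000 − 1.87960 = 0.110 cm.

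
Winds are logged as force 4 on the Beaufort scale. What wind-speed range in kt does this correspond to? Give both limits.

Beaufort 4 (moderate breeze) spans 11–16 knots.

11 to 16 kt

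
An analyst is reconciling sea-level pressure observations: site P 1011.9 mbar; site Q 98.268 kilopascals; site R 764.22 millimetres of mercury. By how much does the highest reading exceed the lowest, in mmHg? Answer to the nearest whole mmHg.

27 mmHg

site P: 1011.9 mb = 758.99 mmHg.
site Q: 98.268 kPa = 737.07 mmHg.
Spread: 764.22 − 737.07 = 27 mmHg.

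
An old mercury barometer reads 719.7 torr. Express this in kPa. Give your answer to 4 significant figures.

95.95 kPa

1 mmHg = 0.133322 kPa, so 719.7 × 0.133322 = 95.95 kPa.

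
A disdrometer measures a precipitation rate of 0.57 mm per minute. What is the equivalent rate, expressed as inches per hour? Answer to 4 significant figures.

0.57 mm/minute × 0.0393701 in/mm × 60 minute/hour = 1.346 in/hour.

1.346 in/hour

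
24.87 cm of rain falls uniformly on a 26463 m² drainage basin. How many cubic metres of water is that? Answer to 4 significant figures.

Depth: 24.87 cm × 10 = 248.7 mm.
1 mm over 1 m² is 1 L, so volume = 248.7 × 26463 = 6581348.1 L = 6581 m³.

6581 cubic metres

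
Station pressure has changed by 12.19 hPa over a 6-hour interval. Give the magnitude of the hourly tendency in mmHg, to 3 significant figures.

12.19 hPa / 6 h × 0.750062 mmHg/hPa = 1.52 mmHg/h.

1.52 mmHg per hour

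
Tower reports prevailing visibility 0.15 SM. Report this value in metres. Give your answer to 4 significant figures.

241.4 m

1 SM = 1609.34 m, so 0.15 × 1609.34 = 241.4 m.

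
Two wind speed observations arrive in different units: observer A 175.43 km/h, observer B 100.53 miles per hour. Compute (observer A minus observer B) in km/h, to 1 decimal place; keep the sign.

13.6 km/h

observer B: 100.53 mph = 161.787 km/h.
Difference: 175.430 − 161.787 = 13.6 km/h.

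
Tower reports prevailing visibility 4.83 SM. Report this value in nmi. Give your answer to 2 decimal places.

4.20 nmi

1 SM = 0.868976 nmi, so 4.83 × 0.868976 = 4.20 nmi.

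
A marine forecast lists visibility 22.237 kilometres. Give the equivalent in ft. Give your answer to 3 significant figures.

1 km = 3280.84 ft, so 22.237 × 3280.84 = 73000 ft.

73000 ft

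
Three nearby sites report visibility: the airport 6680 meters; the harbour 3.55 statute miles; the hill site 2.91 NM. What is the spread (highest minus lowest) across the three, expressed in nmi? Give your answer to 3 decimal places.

the airport: 6680 m = 3.60691 nmi.
the harbour: 3.55 SM = 3.08487 nmi.
Spread: 3.60691 − 2.91000 = 0.697 nmi.

0.697 nmi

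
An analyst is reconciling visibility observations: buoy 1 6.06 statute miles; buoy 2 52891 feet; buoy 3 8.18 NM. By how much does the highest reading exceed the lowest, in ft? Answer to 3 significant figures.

20900 ft

buoy 1: 6.06 SM = 31996.80 ft.
buoy 3: 8.18 nmi = 49702.62 ft.
Spread: 52891.00 − 31996.80 = 20900 ft.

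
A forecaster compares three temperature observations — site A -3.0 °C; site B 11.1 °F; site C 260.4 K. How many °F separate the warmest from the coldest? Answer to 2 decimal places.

site B: 11.1 °F = -11.611 °C.
site C: 260.4 K = -12.750 °C.
Spread: (-3.000) − (-12.750) = 9.750 °C = 17.55 °F.

17.55 °F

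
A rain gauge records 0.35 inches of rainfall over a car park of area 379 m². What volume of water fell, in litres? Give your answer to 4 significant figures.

Depth: 0.35 in × 25.4 = 8.89 mm.
1 mm over 1 m² is 1 L, so volume = 8.89 × 379 = 3369.31 L ≈ 3369 L.

3369 litres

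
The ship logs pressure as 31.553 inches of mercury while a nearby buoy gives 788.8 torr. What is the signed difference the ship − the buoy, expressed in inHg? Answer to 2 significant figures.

0.50 inHg

the buoy: 788.8 mmHg = 31.0551 inHg.
Difference: 31.5530 − 31.0551 = 0.50 inHg.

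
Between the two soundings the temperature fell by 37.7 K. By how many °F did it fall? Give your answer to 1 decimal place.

67.9 °F

Converting a difference, only the 9/5 scale factor applies: Δ°F = 37.7 × 1.8 = 67.9 °F.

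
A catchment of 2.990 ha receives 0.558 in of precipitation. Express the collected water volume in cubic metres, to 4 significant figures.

423.8 cubic metres

Depth: 0.558 in × 25.4 = 14.1732 mm.
Area: 2.990 ha = 29900 m².
1 mm over 1 m² is 1 L, so volume = 14.1732 × 29900 = 423778.68 L = 423.8 m³.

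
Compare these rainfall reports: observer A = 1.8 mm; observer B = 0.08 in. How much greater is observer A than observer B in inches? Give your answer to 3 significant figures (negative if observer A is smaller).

-0.00913 in

observer A: 1.8 mm = 0.0708661 in.
Difference: 0.0708661 − 0.0800000 = -0.00913 in.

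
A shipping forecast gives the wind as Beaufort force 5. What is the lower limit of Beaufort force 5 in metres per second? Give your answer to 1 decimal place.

Beaufort 5 (fresh breeze) spans 8.0–10.7 m/s.

8.0 m/s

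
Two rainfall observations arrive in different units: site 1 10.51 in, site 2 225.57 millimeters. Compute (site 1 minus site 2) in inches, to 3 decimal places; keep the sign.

1.629 in

site 2: 225.57 mm = 8.88071 in.
Difference: 10.51000 − 8.88071 = 1.629 in.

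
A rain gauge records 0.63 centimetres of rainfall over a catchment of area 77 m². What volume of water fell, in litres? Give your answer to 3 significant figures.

Depth: 0.63 cm × 10 = 6.3 mm.
1 mm over 1 m² is 1 L, so volume = 6.3 × 77 = 485.1 L ≈ 485 L.

485 litres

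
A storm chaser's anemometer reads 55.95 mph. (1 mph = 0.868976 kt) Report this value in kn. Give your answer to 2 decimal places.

1 mph = 0.868976 kt, so 55.95 × 0.868976 = 48.62 kt.

48.62 kt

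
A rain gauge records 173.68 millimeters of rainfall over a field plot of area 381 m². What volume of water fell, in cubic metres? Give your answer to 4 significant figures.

1 mm over 1 m² is 1 L, so volume = 173.68 × 381 = 66172.08 L = 66.17 m³.

66.17 cubic metres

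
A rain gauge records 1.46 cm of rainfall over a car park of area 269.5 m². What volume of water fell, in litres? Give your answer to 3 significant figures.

Depth: 1.46 cm × 10 = 14.6 mm.
1 mm over 1 m² is 1 L, so volume = 14.6 × 269.5 = 3934.7 L ≈ 3930 L.

3930 litres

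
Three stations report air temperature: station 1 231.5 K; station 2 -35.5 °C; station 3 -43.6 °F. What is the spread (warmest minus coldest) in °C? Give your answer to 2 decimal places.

6.50 °C

station 1: 231.5 K = -41.650 °C.
station 3: -43.6 °F = -42.000 °C.
Spread: (-35.500) − (-42.000) = 6.500 °C.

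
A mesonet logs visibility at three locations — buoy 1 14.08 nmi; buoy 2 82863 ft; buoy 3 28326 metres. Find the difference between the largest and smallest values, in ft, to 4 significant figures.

buoy 1: 14.08 nmi = 85551.71 ft.
buoy 3: 28326 m = 92933.07 ft.
Spread: 92933.07 − 82863.00 = 10070 ft.

10070 ft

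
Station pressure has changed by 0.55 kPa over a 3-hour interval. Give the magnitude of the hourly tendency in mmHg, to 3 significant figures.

0.55 kPa / 3 h × 7.50062 mmHg/kPa = 1.38 mmHg/h.

1.38 mmHg per hour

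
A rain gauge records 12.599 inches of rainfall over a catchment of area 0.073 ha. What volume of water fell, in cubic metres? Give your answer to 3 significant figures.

234 cubic metres

Depth: 12.599 in × 25.4 = 320.0146 mm.
Area: 0.073 ha = 730 m².
1 mm over 1 m² is 1 L, so volume = 320.0146 × 730 = 233610.66 L = 234 m³.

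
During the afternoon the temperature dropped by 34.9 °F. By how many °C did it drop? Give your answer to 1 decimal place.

Converting a difference, only the 9/5 scale factor applies: Δ°C = 34.9 × 0.5556 = 19.4 °C.

19.4 °C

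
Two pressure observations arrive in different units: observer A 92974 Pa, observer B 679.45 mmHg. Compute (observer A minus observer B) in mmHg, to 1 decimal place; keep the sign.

observer A: 92974 Pa = 697.362 mmHg.
Difference: 697.362 − 679.450 = 17.9 mmHg.

17.9 mmHg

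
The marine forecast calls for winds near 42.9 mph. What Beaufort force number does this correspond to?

Beaufort force 8

42.9 mph = 19.2 m/s, which is Beaufort 8 (gale, 17.2–20.7 m/s).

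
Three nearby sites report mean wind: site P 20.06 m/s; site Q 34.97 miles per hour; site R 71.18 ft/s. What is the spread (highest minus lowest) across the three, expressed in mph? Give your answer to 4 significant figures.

site P: 20.06 m/s = 44.8729 mph.
site R: 71.18 ft/s = 48.5318 mph.
Spread: 48.5318 − 34.9700 = 13.56 mph.

13.56 mph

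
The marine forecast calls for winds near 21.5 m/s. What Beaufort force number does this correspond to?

21.5 m/s lies in the Beaufort 9 band (strong gale, 20.8–24.4 m/s).

Beaufort force 9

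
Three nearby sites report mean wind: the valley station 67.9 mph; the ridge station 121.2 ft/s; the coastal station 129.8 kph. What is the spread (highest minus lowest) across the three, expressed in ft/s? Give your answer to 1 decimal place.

the valley station: 67.9 mph = 99.587 ft/s.
the coastal station: 129.8 km/h = 118.293 ft/s.
Spread: 121.200 − 99.587 = 21.6 ft/s.

21.6 ft/s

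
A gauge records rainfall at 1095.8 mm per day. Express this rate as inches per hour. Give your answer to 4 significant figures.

1.798 in/hour

1095.8 mm/day × 0.0393701 in/mm × 0.0416667 day/hour = 1.798 in/hour.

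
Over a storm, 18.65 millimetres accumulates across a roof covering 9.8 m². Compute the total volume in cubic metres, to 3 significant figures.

1 mm over 1 m² is 1 L, so volume = 18.65 × 9.8 = 182.77 L = 0.183 m³.

0.183 cubic metres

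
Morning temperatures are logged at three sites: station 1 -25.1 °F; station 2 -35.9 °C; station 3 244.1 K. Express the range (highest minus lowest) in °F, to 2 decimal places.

station 1: -25.1 °F = -31.722 °C.
station 3: 244.1 K = -29.050 °C.
Spread: (-29.050) − (-35.900) = 6.850 °C = 12.33 °F.

12.33 °F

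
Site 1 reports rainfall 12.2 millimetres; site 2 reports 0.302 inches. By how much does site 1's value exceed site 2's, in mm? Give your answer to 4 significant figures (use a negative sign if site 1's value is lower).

4.529 mm

site 2: 0.302 in = 7.67080 mm.
Difference: 12.20000 − 7.67080 = 4.529 mm.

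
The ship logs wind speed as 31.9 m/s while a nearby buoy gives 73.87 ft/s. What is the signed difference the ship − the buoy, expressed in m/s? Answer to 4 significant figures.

the buoy: 73.87 ft/s = 22.51558 m/s.
Difference: 31.90000 − 22.51558 = 9.384 m/s.

9.384 m/s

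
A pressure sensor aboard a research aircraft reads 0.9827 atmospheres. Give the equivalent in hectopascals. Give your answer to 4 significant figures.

1 atm = 1013.25 hPa, so 0.9827 × 1013.25 = 995.7 hPa.

995.7 hPa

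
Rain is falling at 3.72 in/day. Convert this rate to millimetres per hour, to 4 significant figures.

3.937 mm/hour

3.72 in/day × 25.4 mm/in × 0.0416667 day/hour = 3.937 mm/hour.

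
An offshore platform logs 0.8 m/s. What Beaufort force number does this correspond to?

Beaufort force 1

0.8 m/s lies in the Beaufort 1 band (light air, 0.3–1.5 m/s).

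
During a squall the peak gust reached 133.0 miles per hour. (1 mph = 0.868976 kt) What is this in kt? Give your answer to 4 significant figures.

1 mph = 0.868976 kt, so 133.0 × 0.868976 = 115.6 kt.

115.6 kt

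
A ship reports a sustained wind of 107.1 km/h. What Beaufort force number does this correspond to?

Beaufort force 11

107.1 km/h = 29.8 m/s, which is Beaufort 11 (violent storm, 28.5–32.6 m/s).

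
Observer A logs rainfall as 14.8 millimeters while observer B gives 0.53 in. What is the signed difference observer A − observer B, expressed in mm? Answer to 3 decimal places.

observer B: 0.53 in = 13.46200 mm.
Difference: 14.80000 − 13.46200 = 1.338 mm.

1.338 mm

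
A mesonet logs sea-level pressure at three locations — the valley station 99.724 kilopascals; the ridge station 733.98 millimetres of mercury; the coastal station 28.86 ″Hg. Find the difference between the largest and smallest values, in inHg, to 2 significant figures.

the valley station: 99.724 kPa = 29.4485 inHg.
the ridge station: 733.98 mmHg = 28.8968 inHg.
Spread: 29.4485 − 28.8600 = 0.59 inHg.

0.59 inHg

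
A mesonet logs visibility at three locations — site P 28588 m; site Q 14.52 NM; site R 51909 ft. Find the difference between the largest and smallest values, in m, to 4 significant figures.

12770 m

site Q: 14.52 nmi = 26891.04 m.
site R: 51909 ft = 15821.86 m.
Spread: 28588.00 − 15821.86 = 12770 m.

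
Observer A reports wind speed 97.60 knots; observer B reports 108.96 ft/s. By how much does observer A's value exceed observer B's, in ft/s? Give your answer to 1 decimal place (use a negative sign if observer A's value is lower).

observer A: 97.60 kt = 164.730 ft/s.
Difference: 164.730 − 108.960 = 55.8 ft/s.

55.8 ft/s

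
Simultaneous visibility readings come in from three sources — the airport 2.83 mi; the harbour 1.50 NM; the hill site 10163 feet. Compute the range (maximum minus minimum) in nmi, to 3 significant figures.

0.959 nmi

the airport: 2.83 SM = 2.45920 nmi.
the hill site: 10163 ft = 1.67261 nmi.
Spread: 2.45920 − 1.50000 = 0.959 nmi.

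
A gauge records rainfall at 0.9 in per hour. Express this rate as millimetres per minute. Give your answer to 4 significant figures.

0.3810 mm/minute

0.9 in/hour × 25.4 mm/in × 0.0166667 hour/minute = 0.3810 mm/minute.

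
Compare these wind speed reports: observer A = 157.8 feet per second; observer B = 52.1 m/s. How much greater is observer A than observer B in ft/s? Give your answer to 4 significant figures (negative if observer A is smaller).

observer B: 52.1 m/s = 170.9318 ft/s.
Difference: 157.8000 − 170.9318 = -13.13 ft/s.

-13.13 ft/s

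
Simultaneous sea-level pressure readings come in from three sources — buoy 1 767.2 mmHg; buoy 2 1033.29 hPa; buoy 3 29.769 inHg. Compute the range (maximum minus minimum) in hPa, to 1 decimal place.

25.2 hPa

buoy 1: 767.2 mmHg = 1022.849 hPa.
buoy 3: 29.769 inHg = 1008.094 hPa.
Spread: 1033.290 − 1008.094 = 25.2 hPa.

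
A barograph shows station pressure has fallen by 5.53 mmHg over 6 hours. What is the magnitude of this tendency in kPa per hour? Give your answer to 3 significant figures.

0.123 kPa per hour

5.53 mmHg / 6 h × 0.133322 kPa/mmHg = 0.123 kPa/h.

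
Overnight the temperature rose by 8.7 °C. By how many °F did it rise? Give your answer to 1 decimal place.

15.7 °F

A change of 1 °C equals a change of 1.8 °F: Δ°F = 8.7 × 1.8 = 15.7 °F.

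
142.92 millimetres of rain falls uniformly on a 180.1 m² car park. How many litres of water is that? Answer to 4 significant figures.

1 mm over 1 m² is 1 L, so volume = 142.92 × 180.1 = 25739.892 L ≈ 25740 L.

25740 litres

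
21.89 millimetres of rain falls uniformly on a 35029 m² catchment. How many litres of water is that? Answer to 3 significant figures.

767000 litres

1 mm over 1 m² is 1 L, so volume = 21.89 × 35029 = 766784.81 L ≈ 767000 L.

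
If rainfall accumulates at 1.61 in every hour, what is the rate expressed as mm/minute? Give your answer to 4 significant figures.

1.61 in/hour × 25.4 mm/in × 0.0166667 hour/minute = 0.6816 mm/minute.

0.6816 mm/minute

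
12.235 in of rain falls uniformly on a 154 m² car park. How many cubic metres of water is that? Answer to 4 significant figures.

Depth: 12.235 in × 25.4 = 310.769 mm.
1 mm over 1 m² is 1 L, so volume = 310.769 × 154 = 47858.426 L = 47.86 m³.

47.86 cubic metres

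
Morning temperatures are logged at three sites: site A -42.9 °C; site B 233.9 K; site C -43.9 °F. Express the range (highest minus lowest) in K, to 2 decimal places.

3.65 K

site B: 233.9 K = -39.250 °C.
site C: -43.9 °F = -42.167 °C.
Spread: (-39.250) − (-42.900) = 3.650 °C.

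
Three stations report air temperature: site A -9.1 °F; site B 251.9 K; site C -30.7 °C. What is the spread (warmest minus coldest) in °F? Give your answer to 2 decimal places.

site A: -9.1 °F = -22.833 °C.
site B: 251.9 K = -21.250 °C.
Spread: (-21.250) − (-30.700) = 9.450 °C = 17.01 °F.

17.01 °F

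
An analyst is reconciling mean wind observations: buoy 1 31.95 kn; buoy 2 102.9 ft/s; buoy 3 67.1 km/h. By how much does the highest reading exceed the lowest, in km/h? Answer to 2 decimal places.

53.74 km/h

buoy 1: 31.95 kt = 59.1714 km/h.
buoy 2: 102.9 ft/s = 112.9101 km/h.
Spread: 112.9101 − 59.1714 = 53.74 km/h.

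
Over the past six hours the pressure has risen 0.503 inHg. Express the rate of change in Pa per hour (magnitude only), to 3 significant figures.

0.503 inHg / 6 h × 3386.39 Pa/inHg = 284 Pa/h.

284 Pa per hour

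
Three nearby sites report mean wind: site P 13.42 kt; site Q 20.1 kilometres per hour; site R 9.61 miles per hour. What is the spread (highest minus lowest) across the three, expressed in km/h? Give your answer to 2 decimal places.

site P: 13.42 kt = 24.8538 km/h.
site R: 9.61 mph = 15.4658 km/h.
Spread: 24.8538 − 15.4658 = 9.39 km/h.

9.39 km/h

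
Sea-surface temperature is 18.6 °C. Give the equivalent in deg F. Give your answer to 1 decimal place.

65.5 °F

°F = °C × 9/5 + 32 = 18.6 × 1.8 + 32 = 65.5 °F.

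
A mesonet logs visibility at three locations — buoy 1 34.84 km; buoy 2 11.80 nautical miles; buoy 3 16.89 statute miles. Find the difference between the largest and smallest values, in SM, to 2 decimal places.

buoy 1: 34.84 km = 21.6486 SM.
buoy 2: 11.80 nmi = 13.5792 SM.
Spread: 21.6486 − 13.5792 = 8.07 SM.

8.07 SM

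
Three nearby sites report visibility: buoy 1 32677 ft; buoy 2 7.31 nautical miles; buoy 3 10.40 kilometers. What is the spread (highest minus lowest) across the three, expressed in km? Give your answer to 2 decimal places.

buoy 1: 32677 ft = 9.9599 km.
buoy 2: 7.31 nmi = 13.5381 km.
Spread: 13.5381 − 9.9599 = 3.58 km.

3.58 km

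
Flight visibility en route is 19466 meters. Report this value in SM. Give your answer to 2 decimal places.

1 m = 0.000621371 SM, so 19466 × 0.000621371 = 12.10 SM.

12.10 SM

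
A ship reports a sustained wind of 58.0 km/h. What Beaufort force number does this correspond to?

Beaufort force 7

58.0 km/h = 16.1 m/s, which is Beaufort 7 (near gale, 13.9–17.1 m/s).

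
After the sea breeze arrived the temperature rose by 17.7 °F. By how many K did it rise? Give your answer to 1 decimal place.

9.8 K

A change of 1 °C equals a change of 1.8 °F: ΔK = 17.7 × 0.5556 = 9.8 K.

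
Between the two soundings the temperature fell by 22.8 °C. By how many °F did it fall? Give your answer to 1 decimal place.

41.0 °F

For a temperature change the 32° offset cancels: Δ°F = 22.8 × 1.8 = 41.0 °F.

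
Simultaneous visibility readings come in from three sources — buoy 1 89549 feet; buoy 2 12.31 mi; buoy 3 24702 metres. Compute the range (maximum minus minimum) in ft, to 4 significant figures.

buoy 2: 12.31 SM = 64996.80 ft.
buoy 3: 24702 m = 81043.31 ft.
Spread: 89549.00 − 64996.80 = 24550 ft.

24550 ft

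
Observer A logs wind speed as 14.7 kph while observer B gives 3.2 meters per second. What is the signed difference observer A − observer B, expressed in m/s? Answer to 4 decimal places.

observer A: 14.7 km/h = 4.083333 m/s.
Difference: 4.083333 − 3.200000 = 0.8833 m/s.

0.8833 m/s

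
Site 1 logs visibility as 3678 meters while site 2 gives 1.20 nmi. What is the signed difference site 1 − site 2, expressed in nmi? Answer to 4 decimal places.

0.7860 nmi

site 1: 3678 m = 1.985961 nmi.
Difference: 1.985961 − 1.200000 = 0.7860 nmi.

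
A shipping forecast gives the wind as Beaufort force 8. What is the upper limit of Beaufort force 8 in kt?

Beaufort 8 (gale) spans 34–40 knots.

40 kt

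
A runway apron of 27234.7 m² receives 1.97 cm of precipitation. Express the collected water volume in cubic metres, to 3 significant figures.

Depth: 1.97 cm × 10 = 19.7 mm.
1 mm over 1 m² is 1 L, so volume = 19.7 × 27234.7 = 536523.59 L = 537 m³.

537 cubic metres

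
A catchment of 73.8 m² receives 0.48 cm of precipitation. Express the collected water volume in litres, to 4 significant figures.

354.2 litres

Depth: 0.48 cm × 10 = 4.8 mm.
1 mm over 1 m² is 1 L, so volume = 4.8 × 73.8 = 354.24 L ≈ 354.2 L.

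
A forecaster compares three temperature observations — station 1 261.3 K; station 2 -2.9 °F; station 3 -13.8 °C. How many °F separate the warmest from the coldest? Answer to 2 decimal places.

13.57 °F

station 1: 261.3 K = -11.850 °C.
station 2: -2.9 °F = -19.389 °C.
Spread: (-11.850) − (-19.389) = 7.539 °C = 13.57 °F.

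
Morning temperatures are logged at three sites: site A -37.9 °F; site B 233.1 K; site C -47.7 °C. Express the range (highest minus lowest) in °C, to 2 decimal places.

site A: -37.9 °F = -38.833 °C.
site B: 233.1 K = -40.050 °C.
Spread: (-38.833) − (-47.700) = 8.867 °C.

8.87 °C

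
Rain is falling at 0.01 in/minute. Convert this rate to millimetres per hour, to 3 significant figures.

15.2 mm/hour

0.01 in/minute × 25.4 mm/in × 60 minute/hour = 15.2 mm/hour.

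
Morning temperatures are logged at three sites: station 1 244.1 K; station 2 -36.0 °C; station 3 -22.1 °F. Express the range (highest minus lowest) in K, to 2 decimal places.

6.95 K

station 1: 244.1 K = -29.050 °C.
station 3: -22.1 °F = -30.056 °C.
Spread: (-29.050) − (-36.000) = 6.950 °C.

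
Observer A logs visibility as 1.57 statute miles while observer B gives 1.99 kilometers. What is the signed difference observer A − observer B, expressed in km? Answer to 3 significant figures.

0.537 km

observer A: 1.57 SM = 2.52667 km.
Difference: 2.52667 − 1.99000 = 0.537 km.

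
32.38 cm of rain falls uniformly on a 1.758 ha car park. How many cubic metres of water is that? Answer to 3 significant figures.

Depth: 32.38 cm × 10 = 323.8 mm.
Area: 1.758 ha = 17580 m².
1 mm over 1 m² is 1 L, so volume = 323.8 × 17580 = 5692404 L = 5690 m³.

5690 cubic metres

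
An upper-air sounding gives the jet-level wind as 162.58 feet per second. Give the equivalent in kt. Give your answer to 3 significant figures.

96.3 kt

1 ft/s = 0.592484 kt, so 162.58 × 0.592484 = 96.3 kt.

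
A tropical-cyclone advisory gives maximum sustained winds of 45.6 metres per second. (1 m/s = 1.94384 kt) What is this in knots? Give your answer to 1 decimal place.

88.6 kt

1 m/s = 1.94384 kt, so 45.6 × 1.94384 = 88.6 kt.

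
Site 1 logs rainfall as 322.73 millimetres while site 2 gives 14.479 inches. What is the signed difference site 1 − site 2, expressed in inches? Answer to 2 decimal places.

site 1: 322.73 mm = 12.7059 in.
Difference: 12.7059 − 14.4790 = -1.77 in.

-1.77 in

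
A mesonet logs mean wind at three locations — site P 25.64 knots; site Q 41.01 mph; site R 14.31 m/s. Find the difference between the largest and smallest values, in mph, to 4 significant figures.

site P: 25.64 kt = 29.5060 mph.
site R: 14.31 m/s = 32.0106 mph.
Spread: 41.0100 − 29.5060 = 11.50 mph.

11.50 mph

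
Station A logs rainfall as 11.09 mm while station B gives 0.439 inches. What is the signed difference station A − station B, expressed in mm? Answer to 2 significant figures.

station B: 0.439 in = 11.15060 mm.
Difference: 11.09000 − 11.15060 = -0.061 mm.

-0.061 mm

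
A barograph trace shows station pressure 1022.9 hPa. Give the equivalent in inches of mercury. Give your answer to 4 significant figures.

1 hPa = 0.02953 inHg, so 1022.9 × 0.02953 = 30.21 inHg.

30.21 inHg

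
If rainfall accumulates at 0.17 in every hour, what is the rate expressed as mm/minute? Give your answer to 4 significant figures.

0.07197 mm/minute

0.17 in/hour × 25.4 mm/in × 0.0166667 hour/minute = 0.07197 mm/minute.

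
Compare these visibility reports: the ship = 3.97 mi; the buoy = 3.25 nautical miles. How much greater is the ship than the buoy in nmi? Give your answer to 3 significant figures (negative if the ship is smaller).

0.200 nmi

the ship: 3.97 SM = 3.44984 nmi.
Difference: 3.44984 − 3.25000 = 0.200 nmi.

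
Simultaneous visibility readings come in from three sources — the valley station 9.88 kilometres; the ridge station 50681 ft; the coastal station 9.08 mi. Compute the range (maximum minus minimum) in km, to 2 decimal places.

the ridge station: 50681 ft = 15.4476 km.
the coastal station: 9.08 SM = 14.6128 km.
Spread: 15.4476 − 9.8800 = 5.57 km.

5.57 km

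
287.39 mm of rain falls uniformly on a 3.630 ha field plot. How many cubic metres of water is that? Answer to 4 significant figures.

Area: 3.630 ha = 36300 m².
1 mm over 1 m² is 1 L, so volume = 287.39 × 36300 = 10432257 L = 10430 m³.

10430 cubic metres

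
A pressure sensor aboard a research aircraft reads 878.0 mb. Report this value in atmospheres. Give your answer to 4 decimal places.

1 mb = 0.000986923 atm, so 878.0 × 0.000986923 = 0.8665 atm.

0.8665 atm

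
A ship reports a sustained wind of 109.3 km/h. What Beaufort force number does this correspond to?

Beaufort force 11

109.3 km/h = 30.4 m/s, which is Beaufort 11 (violent storm, 28.5–32.6 m/s).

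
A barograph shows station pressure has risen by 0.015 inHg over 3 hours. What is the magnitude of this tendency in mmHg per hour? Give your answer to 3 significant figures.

0.127 mmHg per hour

0.015 inHg / 3 h × 25.4 mmHg/inHg = 0.127 mmHg/h.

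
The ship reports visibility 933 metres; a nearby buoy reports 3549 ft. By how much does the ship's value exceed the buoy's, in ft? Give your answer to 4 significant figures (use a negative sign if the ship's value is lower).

-488.0 ft

the ship: 933 m = 3061.024 ft.
Difference: 3061.024 − 3549.000 = -488.0 ft.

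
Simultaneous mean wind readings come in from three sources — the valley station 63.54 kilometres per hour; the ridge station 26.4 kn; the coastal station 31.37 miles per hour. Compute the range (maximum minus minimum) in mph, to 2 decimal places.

the valley station: 63.54 km/h = 39.4819 mph.
the ridge station: 26.4 kt = 30.3806 mph.
Spread: 39.4819 − 30.3806 = 9.10 mph.

9.10 mph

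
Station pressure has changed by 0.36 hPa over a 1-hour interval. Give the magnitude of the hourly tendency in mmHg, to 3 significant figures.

0.270 mmHg per hour

0.36 hPa / 1 h × 0.750062 mmHg/hPa = 0.270 mmHg/h.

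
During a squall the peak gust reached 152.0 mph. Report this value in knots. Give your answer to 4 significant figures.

1 mph = 0.868976 kt, so 152.0 × 0.868976 = 132.1 kt.

132.1 kt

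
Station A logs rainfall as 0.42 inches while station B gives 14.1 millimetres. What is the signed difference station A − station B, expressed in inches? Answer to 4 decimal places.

station B: 14.1 mm = 0.555118 in.
Difference: 0.420000 − 0.555118 = -0.1351 in.

-0.1351 in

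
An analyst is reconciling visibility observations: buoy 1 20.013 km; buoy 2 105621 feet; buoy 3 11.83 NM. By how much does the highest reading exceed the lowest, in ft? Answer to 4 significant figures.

buoy 1: 20.013 km = 65659.45 ft.
buoy 3: 11.83 nmi = 71880.45 ft.
Spread: 105621.00 − 65659.45 = 39960 ft.

39960 ft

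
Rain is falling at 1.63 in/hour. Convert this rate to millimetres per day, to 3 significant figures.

1.63 in/hour × 25.4 mm/in × 24 hour/day = 994 mm/day.

994 mm/day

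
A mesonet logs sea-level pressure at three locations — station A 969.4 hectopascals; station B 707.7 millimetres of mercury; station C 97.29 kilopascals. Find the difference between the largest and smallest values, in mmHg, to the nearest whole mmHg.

station A: 969.4 hPa = 727.11 mmHg.
station C: 97.29 kPa = 729.73 mmHg.
Spread: 729.73 − 707.70 = 22 mmHg.

22 mmHg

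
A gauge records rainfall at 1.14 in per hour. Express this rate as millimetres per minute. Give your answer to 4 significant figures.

1.14 in/hour × 25.4 mm/in × 0.0166667 hour/minute = 0.4826 mm/minute.

0.4826 mm/minute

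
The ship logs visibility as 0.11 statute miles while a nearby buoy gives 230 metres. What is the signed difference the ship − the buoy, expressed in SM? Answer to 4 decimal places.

-0.0329 SM

the buoy: 230 m = 0.142915 SM.
Difference: 0.110000 − 0.142915 = -0.0329 SM.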